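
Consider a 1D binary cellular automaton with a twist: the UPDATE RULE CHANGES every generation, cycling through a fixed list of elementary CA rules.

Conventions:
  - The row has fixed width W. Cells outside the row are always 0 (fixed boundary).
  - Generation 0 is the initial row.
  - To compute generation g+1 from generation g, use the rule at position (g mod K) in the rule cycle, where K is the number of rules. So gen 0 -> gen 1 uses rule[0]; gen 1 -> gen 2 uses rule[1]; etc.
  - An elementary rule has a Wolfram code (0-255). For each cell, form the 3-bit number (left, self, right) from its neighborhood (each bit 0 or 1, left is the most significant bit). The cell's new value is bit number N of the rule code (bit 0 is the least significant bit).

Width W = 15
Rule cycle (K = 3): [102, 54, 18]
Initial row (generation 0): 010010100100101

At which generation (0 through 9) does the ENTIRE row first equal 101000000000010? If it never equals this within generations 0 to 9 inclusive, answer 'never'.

Gen 0: 010010100100101
Gen 1 (rule 102): 110111101101111
Gen 2 (rule 54): 001000010010000
Gen 3 (rule 18): 010100101101000
Gen 4 (rule 102): 111101110111000
Gen 5 (rule 54): 000010001000100
Gen 6 (rule 18): 000101010101010
Gen 7 (rule 102): 001111111111110
Gen 8 (rule 54): 010000000000001
Gen 9 (rule 18): 101000000000010

Answer: 9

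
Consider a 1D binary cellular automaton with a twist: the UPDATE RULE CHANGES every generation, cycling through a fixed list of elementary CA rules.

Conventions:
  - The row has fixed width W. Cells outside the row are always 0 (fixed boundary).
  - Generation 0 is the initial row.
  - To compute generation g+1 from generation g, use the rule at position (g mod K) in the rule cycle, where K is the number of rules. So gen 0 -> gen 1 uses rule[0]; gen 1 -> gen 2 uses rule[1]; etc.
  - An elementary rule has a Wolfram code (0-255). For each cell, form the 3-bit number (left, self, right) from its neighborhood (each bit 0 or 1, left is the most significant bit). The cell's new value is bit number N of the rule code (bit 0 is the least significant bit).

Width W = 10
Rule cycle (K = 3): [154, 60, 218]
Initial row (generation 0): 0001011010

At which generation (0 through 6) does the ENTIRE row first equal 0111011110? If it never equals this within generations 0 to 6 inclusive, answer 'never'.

Answer: 3

Derivation:
Gen 0: 0001011010
Gen 1 (rule 154): 0010010001
Gen 2 (rule 60): 0011011001
Gen 3 (rule 218): 0111011110
Gen 4 (rule 154): 1110011101
Gen 5 (rule 60): 1001010011
Gen 6 (rule 218): 0110001111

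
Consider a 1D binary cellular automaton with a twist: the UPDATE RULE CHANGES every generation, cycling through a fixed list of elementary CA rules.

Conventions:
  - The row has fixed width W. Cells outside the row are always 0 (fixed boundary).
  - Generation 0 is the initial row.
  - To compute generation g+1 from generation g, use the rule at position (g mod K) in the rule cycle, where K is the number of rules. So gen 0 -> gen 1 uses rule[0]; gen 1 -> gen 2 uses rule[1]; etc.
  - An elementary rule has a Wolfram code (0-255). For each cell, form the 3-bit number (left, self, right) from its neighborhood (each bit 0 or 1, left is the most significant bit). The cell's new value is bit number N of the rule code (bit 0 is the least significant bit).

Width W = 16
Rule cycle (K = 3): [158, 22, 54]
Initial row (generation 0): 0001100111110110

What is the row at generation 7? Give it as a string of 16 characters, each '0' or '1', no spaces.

Answer: 0111110110100110

Derivation:
Gen 0: 0001100111110110
Gen 1 (rule 158): 0011011111100101
Gen 2 (rule 22): 0100000000011101
Gen 3 (rule 54): 1110000000100011
Gen 4 (rule 158): 1101000001110110
Gen 5 (rule 22): 0001100010000001
Gen 6 (rule 54): 0010010111000011
Gen 7 (rule 158): 0111110110100110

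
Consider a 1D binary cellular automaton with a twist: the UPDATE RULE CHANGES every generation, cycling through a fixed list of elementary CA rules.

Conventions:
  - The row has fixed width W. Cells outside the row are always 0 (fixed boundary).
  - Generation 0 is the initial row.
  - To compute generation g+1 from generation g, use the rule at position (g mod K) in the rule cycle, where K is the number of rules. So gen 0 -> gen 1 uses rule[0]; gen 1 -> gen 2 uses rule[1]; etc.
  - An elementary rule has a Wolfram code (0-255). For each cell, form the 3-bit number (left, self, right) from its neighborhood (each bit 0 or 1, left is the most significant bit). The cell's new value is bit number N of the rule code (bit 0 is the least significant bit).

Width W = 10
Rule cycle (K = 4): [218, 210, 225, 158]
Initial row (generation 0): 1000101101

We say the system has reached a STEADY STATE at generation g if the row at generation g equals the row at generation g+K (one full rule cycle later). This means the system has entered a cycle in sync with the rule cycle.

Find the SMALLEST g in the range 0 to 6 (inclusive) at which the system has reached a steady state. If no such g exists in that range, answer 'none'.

Gen 0: 1000101101
Gen 1 (rule 218): 0101001100
Gen 2 (rule 210): 1000110110
Gen 3 (rule 225): 0010011010
Gen 4 (rule 158): 0111110011
Gen 5 (rule 218): 1111111111
Gen 6 (rule 210): 0111111111
Gen 7 (rule 225): 0011111111
Gen 8 (rule 158): 0111111110
Gen 9 (rule 218): 1111111111
Gen 10 (rule 210): 0111111111

Answer: 5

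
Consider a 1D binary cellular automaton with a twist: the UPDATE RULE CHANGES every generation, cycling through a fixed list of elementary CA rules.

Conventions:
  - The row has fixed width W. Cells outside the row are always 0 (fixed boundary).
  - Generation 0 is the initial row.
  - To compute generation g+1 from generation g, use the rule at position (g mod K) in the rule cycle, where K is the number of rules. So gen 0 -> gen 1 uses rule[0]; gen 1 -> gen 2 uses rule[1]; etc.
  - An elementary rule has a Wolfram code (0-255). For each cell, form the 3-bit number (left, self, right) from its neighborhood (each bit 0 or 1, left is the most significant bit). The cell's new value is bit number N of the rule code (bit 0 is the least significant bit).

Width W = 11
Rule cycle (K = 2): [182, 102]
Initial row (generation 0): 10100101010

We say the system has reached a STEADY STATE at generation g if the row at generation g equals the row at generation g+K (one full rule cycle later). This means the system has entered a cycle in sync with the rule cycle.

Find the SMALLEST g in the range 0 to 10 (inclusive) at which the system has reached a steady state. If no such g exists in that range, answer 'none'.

Gen 0: 10100101010
Gen 1 (rule 182): 11111111111
Gen 2 (rule 102): 00000000001
Gen 3 (rule 182): 00000000011
Gen 4 (rule 102): 00000000101
Gen 5 (rule 182): 00000001111
Gen 6 (rule 102): 00000010001
Gen 7 (rule 182): 00000111011
Gen 8 (rule 102): 00001001101
Gen 9 (rule 182): 00011110011
Gen 10 (rule 102): 00100010101
Gen 11 (rule 182): 01110111111
Gen 12 (rule 102): 10011000001

Answer: none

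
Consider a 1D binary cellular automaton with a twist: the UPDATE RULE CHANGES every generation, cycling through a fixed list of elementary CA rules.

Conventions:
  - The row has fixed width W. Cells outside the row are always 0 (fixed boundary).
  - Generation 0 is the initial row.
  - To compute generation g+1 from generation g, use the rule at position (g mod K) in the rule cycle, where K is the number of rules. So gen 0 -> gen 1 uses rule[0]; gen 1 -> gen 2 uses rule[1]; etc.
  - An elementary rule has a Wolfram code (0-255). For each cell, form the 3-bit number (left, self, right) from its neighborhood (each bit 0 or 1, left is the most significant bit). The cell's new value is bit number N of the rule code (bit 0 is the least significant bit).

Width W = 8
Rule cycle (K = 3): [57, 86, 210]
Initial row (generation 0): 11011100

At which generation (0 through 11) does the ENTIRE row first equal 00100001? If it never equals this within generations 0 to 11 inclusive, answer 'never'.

Answer: never

Derivation:
Gen 0: 11011100
Gen 1 (rule 57): 10110011
Gen 2 (rule 86): 10011101
Gen 3 (rule 210): 01101100
Gen 4 (rule 57): 01011011
Gen 5 (rule 86): 11001001
Gen 6 (rule 210): 01110110
Gen 7 (rule 57): 01001101
Gen 8 (rule 86): 11110101
Gen 9 (rule 210): 01110000
Gen 10 (rule 57): 01001111
Gen 11 (rule 86): 11110001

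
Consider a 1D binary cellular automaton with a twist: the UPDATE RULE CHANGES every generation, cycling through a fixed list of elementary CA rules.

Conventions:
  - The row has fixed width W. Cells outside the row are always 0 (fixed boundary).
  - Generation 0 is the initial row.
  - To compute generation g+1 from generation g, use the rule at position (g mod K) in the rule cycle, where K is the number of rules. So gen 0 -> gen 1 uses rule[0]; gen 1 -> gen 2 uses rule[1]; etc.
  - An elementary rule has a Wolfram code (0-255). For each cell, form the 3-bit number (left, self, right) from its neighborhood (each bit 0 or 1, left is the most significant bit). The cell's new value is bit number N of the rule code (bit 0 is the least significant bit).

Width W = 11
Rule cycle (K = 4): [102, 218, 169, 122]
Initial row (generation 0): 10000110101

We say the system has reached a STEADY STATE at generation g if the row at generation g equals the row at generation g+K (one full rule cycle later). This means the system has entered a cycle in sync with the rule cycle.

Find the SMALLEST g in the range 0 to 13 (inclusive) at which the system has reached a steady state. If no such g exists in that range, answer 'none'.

Answer: none

Derivation:
Gen 0: 10000110101
Gen 1 (rule 102): 10001011111
Gen 2 (rule 218): 01010011111
Gen 3 (rule 169): 00100011110
Gen 4 (rule 122): 01010110011
Gen 5 (rule 102): 11111010101
Gen 6 (rule 218): 11111000000
Gen 7 (rule 169): 11110011111
Gen 8 (rule 122): 10011110001
Gen 9 (rule 102): 10100010011
Gen 10 (rule 218): 00010101111
Gen 11 (rule 169): 11001011110
Gen 12 (rule 122): 11110110011
Gen 13 (rule 102): 00011010101
Gen 14 (rule 218): 00111000000
Gen 15 (rule 169): 10110011111
Gen 16 (rule 122): 01111110001
Gen 17 (rule 102): 10000010011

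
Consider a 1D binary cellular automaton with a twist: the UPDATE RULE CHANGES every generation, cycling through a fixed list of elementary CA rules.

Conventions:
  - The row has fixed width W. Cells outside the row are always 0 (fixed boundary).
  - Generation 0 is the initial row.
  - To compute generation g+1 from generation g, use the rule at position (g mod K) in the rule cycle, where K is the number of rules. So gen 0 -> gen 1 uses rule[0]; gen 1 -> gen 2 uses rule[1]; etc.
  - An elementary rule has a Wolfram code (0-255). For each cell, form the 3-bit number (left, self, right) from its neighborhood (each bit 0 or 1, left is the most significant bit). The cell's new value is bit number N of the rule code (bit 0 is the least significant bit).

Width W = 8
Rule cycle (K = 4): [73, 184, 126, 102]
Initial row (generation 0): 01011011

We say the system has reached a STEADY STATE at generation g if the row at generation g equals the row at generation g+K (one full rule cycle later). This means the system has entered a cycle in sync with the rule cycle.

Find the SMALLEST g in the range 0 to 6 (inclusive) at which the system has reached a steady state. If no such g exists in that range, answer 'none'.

Gen 0: 01011011
Gen 1 (rule 73): 00011011
Gen 2 (rule 184): 00010110
Gen 3 (rule 126): 00111111
Gen 4 (rule 102): 01000001
Gen 5 (rule 73): 00011100
Gen 6 (rule 184): 00011010
Gen 7 (rule 126): 00111111
Gen 8 (rule 102): 01000001
Gen 9 (rule 73): 00011100
Gen 10 (rule 184): 00011010

Answer: 3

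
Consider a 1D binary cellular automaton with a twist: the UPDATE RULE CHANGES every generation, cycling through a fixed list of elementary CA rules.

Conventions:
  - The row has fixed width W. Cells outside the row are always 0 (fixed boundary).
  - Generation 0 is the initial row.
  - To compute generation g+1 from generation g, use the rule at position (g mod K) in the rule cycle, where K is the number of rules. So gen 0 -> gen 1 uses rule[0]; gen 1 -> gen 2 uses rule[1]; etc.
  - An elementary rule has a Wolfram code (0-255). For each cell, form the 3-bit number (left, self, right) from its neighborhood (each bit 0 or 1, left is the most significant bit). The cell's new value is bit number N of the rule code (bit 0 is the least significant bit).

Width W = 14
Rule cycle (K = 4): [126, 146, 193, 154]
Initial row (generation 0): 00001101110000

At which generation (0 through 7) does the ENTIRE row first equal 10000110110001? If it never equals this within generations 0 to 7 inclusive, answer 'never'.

Answer: 3

Derivation:
Gen 0: 00001101110000
Gen 1 (rule 126): 00011111011000
Gen 2 (rule 146): 00101110000100
Gen 3 (rule 193): 10000110110001
Gen 4 (rule 154): 01001100101010
Gen 5 (rule 126): 11111111111111
Gen 6 (rule 146): 01111111111110
Gen 7 (rule 193): 00111111111110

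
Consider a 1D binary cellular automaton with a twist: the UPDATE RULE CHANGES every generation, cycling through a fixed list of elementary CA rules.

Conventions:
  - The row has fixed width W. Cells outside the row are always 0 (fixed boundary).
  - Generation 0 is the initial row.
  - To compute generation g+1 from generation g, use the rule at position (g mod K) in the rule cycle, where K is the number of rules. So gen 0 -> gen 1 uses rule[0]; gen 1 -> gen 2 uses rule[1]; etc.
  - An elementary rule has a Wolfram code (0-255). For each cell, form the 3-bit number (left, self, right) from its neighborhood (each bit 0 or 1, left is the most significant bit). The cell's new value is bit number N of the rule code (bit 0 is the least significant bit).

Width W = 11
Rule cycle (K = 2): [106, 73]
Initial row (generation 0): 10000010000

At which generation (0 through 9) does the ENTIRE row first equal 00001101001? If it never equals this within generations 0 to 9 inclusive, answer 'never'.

Gen 0: 10000010000
Gen 1 (rule 106): 00000100000
Gen 2 (rule 73): 11110001111
Gen 3 (rule 106): 10010011001
Gen 4 (rule 73): 00000011000
Gen 5 (rule 106): 00000111000
Gen 6 (rule 73): 11110101011
Gen 7 (rule 106): 10011010111
Gen 8 (rule 73): 00011000101
Gen 9 (rule 106): 00111001010

Answer: never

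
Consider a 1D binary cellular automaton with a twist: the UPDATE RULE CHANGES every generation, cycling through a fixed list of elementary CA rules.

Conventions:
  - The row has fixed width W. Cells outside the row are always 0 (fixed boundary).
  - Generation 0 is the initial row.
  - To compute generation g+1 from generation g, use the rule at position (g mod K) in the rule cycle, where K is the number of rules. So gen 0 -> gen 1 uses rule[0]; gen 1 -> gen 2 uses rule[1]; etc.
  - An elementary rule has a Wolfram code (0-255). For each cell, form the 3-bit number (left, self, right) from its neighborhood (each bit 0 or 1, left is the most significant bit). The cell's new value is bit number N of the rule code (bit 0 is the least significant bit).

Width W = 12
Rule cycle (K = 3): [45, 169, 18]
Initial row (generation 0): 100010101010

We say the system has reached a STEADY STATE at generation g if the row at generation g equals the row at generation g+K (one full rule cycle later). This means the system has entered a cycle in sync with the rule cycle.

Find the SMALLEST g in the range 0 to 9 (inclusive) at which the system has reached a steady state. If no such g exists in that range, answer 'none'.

Gen 0: 100010101010
Gen 1 (rule 45): 101011111110
Gen 2 (rule 169): 010111111100
Gen 3 (rule 18): 100000000010
Gen 4 (rule 45): 101111111010
Gen 5 (rule 169): 011111110100
Gen 6 (rule 18): 100000000010
Gen 7 (rule 45): 101111111010
Gen 8 (rule 169): 011111110100
Gen 9 (rule 18): 100000000010
Gen 10 (rule 45): 101111111010
Gen 11 (rule 169): 011111110100
Gen 12 (rule 18): 100000000010

Answer: 3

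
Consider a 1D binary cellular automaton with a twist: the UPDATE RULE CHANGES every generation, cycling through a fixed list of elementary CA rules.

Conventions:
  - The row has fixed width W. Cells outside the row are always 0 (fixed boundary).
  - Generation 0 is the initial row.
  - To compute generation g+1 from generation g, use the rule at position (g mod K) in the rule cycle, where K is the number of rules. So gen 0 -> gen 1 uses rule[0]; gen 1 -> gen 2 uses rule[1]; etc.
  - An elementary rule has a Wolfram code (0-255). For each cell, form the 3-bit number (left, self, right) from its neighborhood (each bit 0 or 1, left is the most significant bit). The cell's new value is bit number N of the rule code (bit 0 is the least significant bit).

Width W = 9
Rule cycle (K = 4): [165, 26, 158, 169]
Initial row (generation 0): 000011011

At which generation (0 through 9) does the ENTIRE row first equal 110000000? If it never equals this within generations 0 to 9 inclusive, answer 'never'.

Answer: never

Derivation:
Gen 0: 000011011
Gen 1 (rule 165): 111000100
Gen 2 (rule 26): 100101010
Gen 3 (rule 158): 111101011
Gen 4 (rule 169): 111010110
Gen 5 (rule 165): 010111000
Gen 6 (rule 26): 100100100
Gen 7 (rule 158): 111111110
Gen 8 (rule 169): 111111100
Gen 9 (rule 165): 011111001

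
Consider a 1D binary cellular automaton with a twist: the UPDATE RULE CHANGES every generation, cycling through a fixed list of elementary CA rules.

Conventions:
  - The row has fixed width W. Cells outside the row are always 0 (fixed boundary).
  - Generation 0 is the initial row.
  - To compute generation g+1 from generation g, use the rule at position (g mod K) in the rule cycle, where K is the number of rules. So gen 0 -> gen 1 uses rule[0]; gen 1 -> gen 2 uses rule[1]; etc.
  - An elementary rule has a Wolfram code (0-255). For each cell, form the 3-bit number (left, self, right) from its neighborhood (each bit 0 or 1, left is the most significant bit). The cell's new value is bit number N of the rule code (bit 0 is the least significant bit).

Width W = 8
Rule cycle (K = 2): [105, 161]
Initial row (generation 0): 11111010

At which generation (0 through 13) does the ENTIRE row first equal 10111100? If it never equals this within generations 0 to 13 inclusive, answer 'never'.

Gen 0: 11111010
Gen 1 (rule 105): 10001100
Gen 2 (rule 161): 00100001
Gen 3 (rule 105): 10001100
Gen 4 (rule 161): 00100001
Gen 5 (rule 105): 10001100
Gen 6 (rule 161): 00100001
Gen 7 (rule 105): 10001100
Gen 8 (rule 161): 00100001
Gen 9 (rule 105): 10001100
Gen 10 (rule 161): 00100001
Gen 11 (rule 105): 10001100
Gen 12 (rule 161): 00100001
Gen 13 (rule 105): 10001100

Answer: never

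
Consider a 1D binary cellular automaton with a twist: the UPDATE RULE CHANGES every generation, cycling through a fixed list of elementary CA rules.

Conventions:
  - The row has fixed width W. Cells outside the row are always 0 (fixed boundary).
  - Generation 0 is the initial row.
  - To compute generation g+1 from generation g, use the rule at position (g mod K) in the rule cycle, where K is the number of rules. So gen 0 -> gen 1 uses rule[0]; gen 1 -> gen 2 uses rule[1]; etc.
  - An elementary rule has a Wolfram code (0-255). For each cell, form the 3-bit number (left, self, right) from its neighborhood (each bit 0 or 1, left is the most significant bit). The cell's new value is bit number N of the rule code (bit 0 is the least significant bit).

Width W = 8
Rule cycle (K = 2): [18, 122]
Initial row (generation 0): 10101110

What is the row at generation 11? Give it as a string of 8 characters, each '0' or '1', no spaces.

Gen 0: 10101110
Gen 1 (rule 18): 00000001
Gen 2 (rule 122): 00000010
Gen 3 (rule 18): 00000101
Gen 4 (rule 122): 00001010
Gen 5 (rule 18): 00010001
Gen 6 (rule 122): 00101010
Gen 7 (rule 18): 01000001
Gen 8 (rule 122): 10100010
Gen 9 (rule 18): 00010101
Gen 10 (rule 122): 00101010
Gen 11 (rule 18): 01000001

Answer: 01000001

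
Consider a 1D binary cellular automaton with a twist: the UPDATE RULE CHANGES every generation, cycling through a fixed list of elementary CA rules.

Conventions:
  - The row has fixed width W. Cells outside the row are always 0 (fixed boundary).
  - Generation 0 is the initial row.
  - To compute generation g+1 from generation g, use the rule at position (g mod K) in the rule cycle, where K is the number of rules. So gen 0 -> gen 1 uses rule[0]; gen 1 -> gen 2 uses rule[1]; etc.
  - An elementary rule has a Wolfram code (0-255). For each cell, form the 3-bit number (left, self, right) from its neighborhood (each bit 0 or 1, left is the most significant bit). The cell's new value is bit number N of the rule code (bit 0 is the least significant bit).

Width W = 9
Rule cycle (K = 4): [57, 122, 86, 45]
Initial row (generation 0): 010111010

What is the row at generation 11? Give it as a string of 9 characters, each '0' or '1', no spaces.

Answer: 111011011

Derivation:
Gen 0: 010111010
Gen 1 (rule 57): 001100101
Gen 2 (rule 122): 011111010
Gen 3 (rule 86): 100001011
Gen 4 (rule 45): 101101110
Gen 5 (rule 57): 011011001
Gen 6 (rule 122): 111111110
Gen 7 (rule 86): 000000011
Gen 8 (rule 45): 111111010
Gen 9 (rule 57): 100000101
Gen 10 (rule 122): 010001010
Gen 11 (rule 86): 111011011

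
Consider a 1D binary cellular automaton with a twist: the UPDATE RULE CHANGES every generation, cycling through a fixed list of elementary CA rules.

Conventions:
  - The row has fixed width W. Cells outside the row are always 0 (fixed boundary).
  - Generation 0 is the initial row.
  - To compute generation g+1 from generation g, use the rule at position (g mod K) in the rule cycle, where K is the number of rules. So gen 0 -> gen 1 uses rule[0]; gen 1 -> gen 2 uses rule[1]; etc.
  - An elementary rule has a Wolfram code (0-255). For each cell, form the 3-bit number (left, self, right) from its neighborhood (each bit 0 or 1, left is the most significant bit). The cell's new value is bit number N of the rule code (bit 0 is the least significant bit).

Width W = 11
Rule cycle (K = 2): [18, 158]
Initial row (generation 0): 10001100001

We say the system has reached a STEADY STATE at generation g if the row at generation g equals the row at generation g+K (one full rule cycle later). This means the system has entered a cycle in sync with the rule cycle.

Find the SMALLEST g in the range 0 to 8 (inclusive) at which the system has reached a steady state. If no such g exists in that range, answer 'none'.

Gen 0: 10001100001
Gen 1 (rule 18): 01010010010
Gen 2 (rule 158): 11011111111
Gen 3 (rule 18): 00000000000
Gen 4 (rule 158): 00000000000
Gen 5 (rule 18): 00000000000
Gen 6 (rule 158): 00000000000
Gen 7 (rule 18): 00000000000
Gen 8 (rule 158): 00000000000
Gen 9 (rule 18): 00000000000
Gen 10 (rule 158): 00000000000

Answer: 3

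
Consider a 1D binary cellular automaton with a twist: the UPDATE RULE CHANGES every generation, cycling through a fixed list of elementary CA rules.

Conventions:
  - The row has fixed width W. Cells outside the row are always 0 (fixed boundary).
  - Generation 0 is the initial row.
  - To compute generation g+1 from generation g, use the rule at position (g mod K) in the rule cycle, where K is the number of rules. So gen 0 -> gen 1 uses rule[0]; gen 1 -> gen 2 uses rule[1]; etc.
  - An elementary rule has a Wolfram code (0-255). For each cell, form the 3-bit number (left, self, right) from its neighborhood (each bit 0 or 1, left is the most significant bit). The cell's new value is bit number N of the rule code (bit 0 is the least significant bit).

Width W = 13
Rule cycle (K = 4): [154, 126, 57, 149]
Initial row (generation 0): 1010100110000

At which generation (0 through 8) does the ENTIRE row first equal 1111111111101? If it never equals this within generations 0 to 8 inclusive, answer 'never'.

Answer: 8

Derivation:
Gen 0: 1010100110000
Gen 1 (rule 154): 0000011101000
Gen 2 (rule 126): 0000110111100
Gen 3 (rule 57): 1110101100011
Gen 4 (rule 149): 0100100011000
Gen 5 (rule 154): 1011010110100
Gen 6 (rule 126): 1111111111110
Gen 7 (rule 57): 1000000000001
Gen 8 (rule 149): 1111111111101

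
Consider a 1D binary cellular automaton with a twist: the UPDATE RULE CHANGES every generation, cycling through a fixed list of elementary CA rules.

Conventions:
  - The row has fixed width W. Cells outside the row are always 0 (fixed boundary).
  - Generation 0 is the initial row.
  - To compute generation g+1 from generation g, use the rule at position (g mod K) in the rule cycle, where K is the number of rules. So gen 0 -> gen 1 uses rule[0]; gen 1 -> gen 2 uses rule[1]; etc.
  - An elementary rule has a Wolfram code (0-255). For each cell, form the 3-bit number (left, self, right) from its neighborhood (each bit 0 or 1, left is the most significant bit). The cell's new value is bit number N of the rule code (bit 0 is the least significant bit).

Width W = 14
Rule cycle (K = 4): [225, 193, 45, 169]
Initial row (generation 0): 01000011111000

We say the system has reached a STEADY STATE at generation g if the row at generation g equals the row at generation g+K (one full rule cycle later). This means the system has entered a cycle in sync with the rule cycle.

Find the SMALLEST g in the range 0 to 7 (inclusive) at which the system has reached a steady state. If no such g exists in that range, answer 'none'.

Gen 0: 01000011111000
Gen 1 (rule 225): 00011001111011
Gen 2 (rule 193): 11001000111001
Gen 3 (rule 45): 10001010100001
Gen 4 (rule 169): 00100101001100
Gen 5 (rule 225): 10000010000101
Gen 6 (rule 193): 00111000110000
Gen 7 (rule 45): 10100010100111
Gen 8 (rule 169): 01001001000110
Gen 9 (rule 225): 00000000010010
Gen 10 (rule 193): 11111111000000
Gen 11 (rule 45): 10000000011111

Answer: none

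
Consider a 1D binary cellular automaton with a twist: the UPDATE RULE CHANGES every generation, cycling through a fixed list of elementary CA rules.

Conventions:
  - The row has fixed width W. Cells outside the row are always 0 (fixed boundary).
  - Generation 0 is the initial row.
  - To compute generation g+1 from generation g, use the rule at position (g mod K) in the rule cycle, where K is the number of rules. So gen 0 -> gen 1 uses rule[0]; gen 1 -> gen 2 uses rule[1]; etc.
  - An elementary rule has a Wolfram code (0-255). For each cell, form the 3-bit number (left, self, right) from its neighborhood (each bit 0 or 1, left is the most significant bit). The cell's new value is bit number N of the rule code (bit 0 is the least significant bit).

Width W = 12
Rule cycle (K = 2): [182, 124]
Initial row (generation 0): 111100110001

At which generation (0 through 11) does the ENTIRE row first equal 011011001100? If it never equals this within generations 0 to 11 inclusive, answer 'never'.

Answer: never

Derivation:
Gen 0: 111100110001
Gen 1 (rule 182): 011011001011
Gen 2 (rule 124): 011111101111
Gen 3 (rule 182): 101111010110
Gen 4 (rule 124): 111001111111
Gen 5 (rule 182): 010110111110
Gen 6 (rule 124): 011111100011
Gen 7 (rule 182): 101111010100
Gen 8 (rule 124): 111001111110
Gen 9 (rule 182): 010110111101
Gen 10 (rule 124): 011111100111
Gen 11 (rule 182): 101111011010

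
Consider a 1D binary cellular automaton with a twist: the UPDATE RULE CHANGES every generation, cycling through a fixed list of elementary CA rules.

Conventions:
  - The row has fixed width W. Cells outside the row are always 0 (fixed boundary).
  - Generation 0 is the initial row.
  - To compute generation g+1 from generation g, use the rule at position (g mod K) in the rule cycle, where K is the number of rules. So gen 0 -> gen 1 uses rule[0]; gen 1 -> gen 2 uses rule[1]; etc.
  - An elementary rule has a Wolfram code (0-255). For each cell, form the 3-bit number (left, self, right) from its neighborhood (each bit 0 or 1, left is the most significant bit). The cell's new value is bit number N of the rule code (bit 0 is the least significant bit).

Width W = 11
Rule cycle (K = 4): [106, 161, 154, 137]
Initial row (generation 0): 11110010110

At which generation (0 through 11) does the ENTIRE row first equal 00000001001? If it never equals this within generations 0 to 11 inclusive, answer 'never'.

Gen 0: 11110010110
Gen 1 (rule 106): 10010101110
Gen 2 (rule 161): 00001010100
Gen 3 (rule 154): 00010000010
Gen 4 (rule 137): 11000111000
Gen 5 (rule 106): 11001101000
Gen 6 (rule 161): 00000010011
Gen 7 (rule 154): 00000101110
Gen 8 (rule 137): 11110001100
Gen 9 (rule 106): 10010011100
Gen 10 (rule 161): 00000001001
Gen 11 (rule 154): 00000010110

Answer: 10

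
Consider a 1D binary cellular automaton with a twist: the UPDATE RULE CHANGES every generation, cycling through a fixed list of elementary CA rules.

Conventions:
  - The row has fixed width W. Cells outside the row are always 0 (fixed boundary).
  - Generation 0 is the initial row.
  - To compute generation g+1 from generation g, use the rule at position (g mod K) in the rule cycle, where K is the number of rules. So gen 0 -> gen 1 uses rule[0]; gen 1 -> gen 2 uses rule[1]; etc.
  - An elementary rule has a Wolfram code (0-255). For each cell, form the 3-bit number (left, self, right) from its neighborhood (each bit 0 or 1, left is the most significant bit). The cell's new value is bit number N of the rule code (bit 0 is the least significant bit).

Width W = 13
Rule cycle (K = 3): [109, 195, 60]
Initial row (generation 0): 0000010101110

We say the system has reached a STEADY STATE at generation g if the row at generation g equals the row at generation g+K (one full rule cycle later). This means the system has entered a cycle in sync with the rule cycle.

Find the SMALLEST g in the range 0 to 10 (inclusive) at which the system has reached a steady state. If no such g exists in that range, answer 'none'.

Gen 0: 0000010101110
Gen 1 (rule 109): 1111011111010
Gen 2 (rule 195): 0111001111000
Gen 3 (rule 60): 0100101000100
Gen 4 (rule 109): 0100111010101
Gen 5 (rule 195): 1001011000000
Gen 6 (rule 60): 1101110100000
Gen 7 (rule 109): 1111011101111
Gen 8 (rule 195): 0111001100111
Gen 9 (rule 60): 0100101010100
Gen 10 (rule 109): 0100111111101
Gen 11 (rule 195): 1001011111100
Gen 12 (rule 60): 1101110000010
Gen 13 (rule 109): 1111010111010

Answer: none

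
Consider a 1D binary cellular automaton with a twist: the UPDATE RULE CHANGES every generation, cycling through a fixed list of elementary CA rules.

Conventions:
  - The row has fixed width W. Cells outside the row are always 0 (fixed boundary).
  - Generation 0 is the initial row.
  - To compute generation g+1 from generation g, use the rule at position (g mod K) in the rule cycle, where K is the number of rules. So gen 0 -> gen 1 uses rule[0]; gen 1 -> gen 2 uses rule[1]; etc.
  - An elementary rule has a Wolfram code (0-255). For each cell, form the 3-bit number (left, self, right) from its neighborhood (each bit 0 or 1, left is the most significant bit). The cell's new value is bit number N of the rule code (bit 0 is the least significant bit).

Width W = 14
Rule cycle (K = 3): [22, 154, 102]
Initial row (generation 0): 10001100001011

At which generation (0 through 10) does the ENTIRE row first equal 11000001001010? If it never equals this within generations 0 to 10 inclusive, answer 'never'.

Answer: never

Derivation:
Gen 0: 10001100001011
Gen 1 (rule 22): 11010010011000
Gen 2 (rule 154): 10001101110100
Gen 3 (rule 102): 10010110011100
Gen 4 (rule 22): 11110001100010
Gen 5 (rule 154): 11101011010101
Gen 6 (rule 102): 00111101111111
Gen 7 (rule 22): 01000000000000
Gen 8 (rule 154): 10100000000000
Gen 9 (rule 102): 11100000000000
Gen 10 (rule 22): 00010000000000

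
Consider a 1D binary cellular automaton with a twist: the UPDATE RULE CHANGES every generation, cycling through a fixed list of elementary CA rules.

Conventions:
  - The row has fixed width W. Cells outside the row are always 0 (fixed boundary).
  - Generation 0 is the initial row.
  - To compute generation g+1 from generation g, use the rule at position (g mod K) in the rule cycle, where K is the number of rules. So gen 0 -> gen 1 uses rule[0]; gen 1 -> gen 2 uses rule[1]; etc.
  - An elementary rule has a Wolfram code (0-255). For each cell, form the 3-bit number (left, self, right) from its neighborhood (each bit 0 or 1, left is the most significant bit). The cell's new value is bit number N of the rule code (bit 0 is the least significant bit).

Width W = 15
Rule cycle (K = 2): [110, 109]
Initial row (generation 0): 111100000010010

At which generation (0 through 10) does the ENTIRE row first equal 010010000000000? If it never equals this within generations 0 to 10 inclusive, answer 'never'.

Gen 0: 111100000010010
Gen 1 (rule 110): 100100000110110
Gen 2 (rule 109): 100101110111110
Gen 3 (rule 110): 101111011100010
Gen 4 (rule 109): 111001110101010
Gen 5 (rule 110): 101011011111110
Gen 6 (rule 109): 111111110000010
Gen 7 (rule 110): 100000010000110
Gen 8 (rule 109): 101111010110110
Gen 9 (rule 110): 111001111111110
Gen 10 (rule 109): 101001000000010

Answer: never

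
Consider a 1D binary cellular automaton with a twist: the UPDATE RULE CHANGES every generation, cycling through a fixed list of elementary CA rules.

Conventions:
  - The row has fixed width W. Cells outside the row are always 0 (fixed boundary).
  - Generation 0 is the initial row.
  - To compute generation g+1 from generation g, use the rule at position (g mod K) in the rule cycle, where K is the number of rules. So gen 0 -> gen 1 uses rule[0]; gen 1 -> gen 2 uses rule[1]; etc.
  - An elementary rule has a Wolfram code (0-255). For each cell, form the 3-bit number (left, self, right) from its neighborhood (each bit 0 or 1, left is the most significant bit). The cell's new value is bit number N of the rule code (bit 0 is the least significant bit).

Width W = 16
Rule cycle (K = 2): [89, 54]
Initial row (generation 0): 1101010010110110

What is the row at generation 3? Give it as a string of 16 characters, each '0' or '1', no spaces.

Answer: 1001010100100111

Derivation:
Gen 0: 1101010010110110
Gen 1 (rule 89): 1100001000110111
Gen 2 (rule 54): 0010011101001000
Gen 3 (rule 89): 1001010100100111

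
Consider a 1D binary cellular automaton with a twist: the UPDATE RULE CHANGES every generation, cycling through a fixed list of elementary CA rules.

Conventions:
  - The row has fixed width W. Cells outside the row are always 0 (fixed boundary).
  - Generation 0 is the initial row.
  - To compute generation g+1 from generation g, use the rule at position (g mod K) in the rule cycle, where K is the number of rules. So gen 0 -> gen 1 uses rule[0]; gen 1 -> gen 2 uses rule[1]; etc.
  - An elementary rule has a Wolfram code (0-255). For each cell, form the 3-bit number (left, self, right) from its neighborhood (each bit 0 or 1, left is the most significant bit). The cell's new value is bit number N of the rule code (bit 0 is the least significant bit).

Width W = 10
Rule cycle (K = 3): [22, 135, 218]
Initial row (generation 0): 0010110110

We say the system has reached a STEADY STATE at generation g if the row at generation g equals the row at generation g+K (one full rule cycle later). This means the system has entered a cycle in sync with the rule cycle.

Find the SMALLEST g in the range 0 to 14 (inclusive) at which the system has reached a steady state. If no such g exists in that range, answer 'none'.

Gen 0: 0010110110
Gen 1 (rule 22): 0110000001
Gen 2 (rule 135): 1000111111
Gen 3 (rule 218): 0101111111
Gen 4 (rule 22): 1100000000
Gen 5 (rule 135): 0001111111
Gen 6 (rule 218): 0011111111
Gen 7 (rule 22): 0100000000
Gen 8 (rule 135): 1101111111
Gen 9 (rule 218): 1101111111
Gen 10 (rule 22): 0000000000
Gen 11 (rule 135): 1111111111
Gen 12 (rule 218): 1111111111
Gen 13 (rule 22): 0000000000
Gen 14 (rule 135): 1111111111
Gen 15 (rule 218): 1111111111
Gen 16 (rule 22): 0000000000
Gen 17 (rule 135): 1111111111

Answer: 10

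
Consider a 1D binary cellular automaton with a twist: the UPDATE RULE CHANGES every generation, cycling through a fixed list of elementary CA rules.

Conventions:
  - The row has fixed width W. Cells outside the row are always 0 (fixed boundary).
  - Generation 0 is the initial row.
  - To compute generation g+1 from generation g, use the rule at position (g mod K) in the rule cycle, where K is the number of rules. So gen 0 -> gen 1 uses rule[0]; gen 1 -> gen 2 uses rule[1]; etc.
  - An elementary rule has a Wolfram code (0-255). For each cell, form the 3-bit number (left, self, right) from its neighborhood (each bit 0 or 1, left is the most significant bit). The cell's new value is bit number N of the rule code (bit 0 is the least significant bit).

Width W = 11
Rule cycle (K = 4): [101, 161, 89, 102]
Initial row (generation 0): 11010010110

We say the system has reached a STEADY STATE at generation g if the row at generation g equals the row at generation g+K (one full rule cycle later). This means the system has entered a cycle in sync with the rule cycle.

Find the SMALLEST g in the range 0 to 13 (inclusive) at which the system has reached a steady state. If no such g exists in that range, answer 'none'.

Answer: 11

Derivation:
Gen 0: 11010010110
Gen 1 (rule 101): 01110011010
Gen 2 (rule 161): 00100000100
Gen 3 (rule 89): 10011110011
Gen 4 (rule 102): 10100010101
Gen 5 (rule 101): 11101011111
Gen 6 (rule 161): 01010101110
Gen 7 (rule 89): 00000001011
Gen 8 (rule 102): 00000011101
Gen 9 (rule 101): 11111000111
Gen 10 (rule 161): 01110010010
Gen 11 (rule 89): 01011001001
Gen 12 (rule 102): 11101011011
Gen 13 (rule 101): 00111101101
Gen 14 (rule 161): 10011010010
Gen 15 (rule 89): 01011001001
Gen 16 (rule 102): 11101011011
Gen 17 (rule 101): 00111101101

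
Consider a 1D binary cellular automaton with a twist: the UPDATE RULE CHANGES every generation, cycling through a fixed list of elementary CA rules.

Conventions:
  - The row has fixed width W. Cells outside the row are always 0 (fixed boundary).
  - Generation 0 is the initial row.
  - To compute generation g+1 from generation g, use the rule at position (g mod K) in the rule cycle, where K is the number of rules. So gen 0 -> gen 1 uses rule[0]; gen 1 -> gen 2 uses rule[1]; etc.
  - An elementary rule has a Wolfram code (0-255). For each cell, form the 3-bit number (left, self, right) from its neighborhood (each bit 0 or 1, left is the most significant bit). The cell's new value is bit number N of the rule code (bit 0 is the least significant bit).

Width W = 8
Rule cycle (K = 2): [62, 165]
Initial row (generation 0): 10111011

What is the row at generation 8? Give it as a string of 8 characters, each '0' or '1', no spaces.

Answer: 00000100

Derivation:
Gen 0: 10111011
Gen 1 (rule 62): 11100110
Gen 2 (rule 165): 01000000
Gen 3 (rule 62): 11100000
Gen 4 (rule 165): 01001111
Gen 5 (rule 62): 11111000
Gen 6 (rule 165): 01110011
Gen 7 (rule 62): 11001110
Gen 8 (rule 165): 00000100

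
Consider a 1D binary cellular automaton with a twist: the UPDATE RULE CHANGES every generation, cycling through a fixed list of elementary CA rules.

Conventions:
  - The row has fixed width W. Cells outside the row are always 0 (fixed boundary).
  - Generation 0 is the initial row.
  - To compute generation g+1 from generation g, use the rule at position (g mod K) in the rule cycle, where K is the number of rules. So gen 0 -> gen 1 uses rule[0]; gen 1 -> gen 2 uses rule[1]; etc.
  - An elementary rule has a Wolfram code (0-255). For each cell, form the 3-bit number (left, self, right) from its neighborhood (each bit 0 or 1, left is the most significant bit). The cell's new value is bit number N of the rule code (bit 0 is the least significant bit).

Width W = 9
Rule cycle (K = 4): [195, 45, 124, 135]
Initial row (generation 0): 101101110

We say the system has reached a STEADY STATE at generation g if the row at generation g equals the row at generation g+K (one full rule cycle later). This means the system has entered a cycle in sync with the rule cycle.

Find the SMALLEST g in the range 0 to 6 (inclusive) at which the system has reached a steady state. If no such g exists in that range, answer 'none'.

Gen 0: 101101110
Gen 1 (rule 195): 000100110
Gen 2 (rule 45): 110100100
Gen 3 (rule 124): 111110110
Gen 4 (rule 135): 011100000
Gen 5 (rule 195): 101101111
Gen 6 (rule 45): 111011000
Gen 7 (rule 124): 101111100
Gen 8 (rule 135): 100111001
Gen 9 (rule 195): 001011010
Gen 10 (rule 45): 101110110

Answer: none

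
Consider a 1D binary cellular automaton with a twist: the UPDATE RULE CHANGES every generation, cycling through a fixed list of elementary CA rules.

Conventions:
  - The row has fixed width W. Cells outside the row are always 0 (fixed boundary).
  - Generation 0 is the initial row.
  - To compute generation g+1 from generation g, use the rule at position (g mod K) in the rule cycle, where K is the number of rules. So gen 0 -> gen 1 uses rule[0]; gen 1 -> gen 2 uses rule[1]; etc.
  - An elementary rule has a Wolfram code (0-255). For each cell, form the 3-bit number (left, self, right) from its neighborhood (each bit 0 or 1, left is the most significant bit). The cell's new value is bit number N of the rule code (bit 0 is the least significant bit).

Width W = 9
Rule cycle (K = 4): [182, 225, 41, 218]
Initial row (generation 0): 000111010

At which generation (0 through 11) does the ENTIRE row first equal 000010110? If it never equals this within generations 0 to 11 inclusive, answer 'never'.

Answer: 3

Derivation:
Gen 0: 000111010
Gen 1 (rule 182): 001010111
Gen 2 (rule 225): 100101011
Gen 3 (rule 41): 000010110
Gen 4 (rule 218): 000100111
Gen 5 (rule 182): 001111010
Gen 6 (rule 225): 100111100
Gen 7 (rule 41): 000100001
Gen 8 (rule 218): 001010010
Gen 9 (rule 182): 011111111
Gen 10 (rule 225): 001111111
Gen 11 (rule 41): 101000000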